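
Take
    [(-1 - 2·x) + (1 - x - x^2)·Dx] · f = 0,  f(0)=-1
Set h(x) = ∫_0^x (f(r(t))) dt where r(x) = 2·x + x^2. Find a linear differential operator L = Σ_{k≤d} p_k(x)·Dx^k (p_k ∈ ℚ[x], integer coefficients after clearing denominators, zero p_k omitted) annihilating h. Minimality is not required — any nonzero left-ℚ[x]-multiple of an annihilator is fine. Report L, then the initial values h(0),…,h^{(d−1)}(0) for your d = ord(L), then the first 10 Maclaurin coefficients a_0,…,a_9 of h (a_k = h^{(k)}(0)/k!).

L = (2 + 10·x + 12·x^2 + 4·x^3)·Dx + (-1 + 2·x + 5·x^2 + 4·x^3 + x^4)·Dx^2  (order 2).
h: a_k = 0, -1, -1, -3, -8, -118/5, -217/3, -1595/7, -733, -21557/9, …
ICs: h(0) = 0, h′(0) = -1.

f: a_k = -1, -1, -2, -3, -5, -8, -13, -21, -34, -55, …
L₀ from L_f via x↦r, Dx↦r'^{-1}Dx.
h=∫₀ˣh₀: take L = L₀·Dx.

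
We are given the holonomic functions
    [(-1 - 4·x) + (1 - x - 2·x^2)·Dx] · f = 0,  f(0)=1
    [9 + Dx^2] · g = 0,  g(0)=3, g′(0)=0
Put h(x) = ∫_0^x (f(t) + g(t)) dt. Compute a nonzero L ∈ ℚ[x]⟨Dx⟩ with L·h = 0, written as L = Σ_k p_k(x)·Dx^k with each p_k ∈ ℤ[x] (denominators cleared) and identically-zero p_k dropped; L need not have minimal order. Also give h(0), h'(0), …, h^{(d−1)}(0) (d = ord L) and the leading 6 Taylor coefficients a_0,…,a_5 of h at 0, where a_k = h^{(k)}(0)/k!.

f: a_k = 1, 1, 3, 5, 11, 21, …
g: a_k = 3, 0, -27/2, 0, 81/8, 0, …
Weyl lclm of L_f,L_g ⇒ L₀ (ord ≤ 3).
h=∫h₀ ⇒ L = L₀·Dx.
L = (117 + 486·x + 135·x^2 + 360·x^3 + 540·x^4 + 432·x^5)·Dx + (-45 + 63·x + 81·x^2 - 153·x^3 - 18·x^4 + 324·x^5 + 216·x^6)·Dx^2 + (13 + 54·x + 15·x^2 + 40·x^3 + 60·x^4 + 48·x^5)·Dx^3 + (-5 + 7·x + 9·x^2 - 17·x^3 - 2·x^4 + 36·x^5 + 24·x^6)·Dx^4  (order 4).
h: a_k = 0, 4, 1/2, -7/2, 5/4, 169/40, …
ICs: h(0) = 0, h′(0) = 4, h′′(0) = 1, h′′′(0) = -21.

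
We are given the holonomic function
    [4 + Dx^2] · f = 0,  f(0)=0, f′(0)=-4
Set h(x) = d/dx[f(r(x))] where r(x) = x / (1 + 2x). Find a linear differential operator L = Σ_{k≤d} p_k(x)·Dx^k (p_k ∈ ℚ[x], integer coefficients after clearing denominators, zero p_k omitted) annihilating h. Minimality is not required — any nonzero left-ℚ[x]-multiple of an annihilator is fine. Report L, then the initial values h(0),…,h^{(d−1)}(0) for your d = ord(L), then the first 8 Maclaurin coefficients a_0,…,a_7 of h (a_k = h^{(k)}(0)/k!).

L = (28 + 96·x + 96·x^2) + (12 + 72·x + 144·x^2 + 96·x^3)·Dx + (1 + 8·x + 24·x^2 + 32·x^3 + 16·x^4)·Dx^2  (order 2).
h: a_k = -4, 16, -40, 64, -8/3, -480, 110896/45, -407296/45, …
ICs: h(0) = -4, h′(0) = 16.

f: a_k = 0, -4, 0, 8/3, 0, -8/15, 0, 16/315, …
L₀ from L_f via x↦r, Dx↦r'^{-1}Dx.
Derive L from L₀ (diff closure).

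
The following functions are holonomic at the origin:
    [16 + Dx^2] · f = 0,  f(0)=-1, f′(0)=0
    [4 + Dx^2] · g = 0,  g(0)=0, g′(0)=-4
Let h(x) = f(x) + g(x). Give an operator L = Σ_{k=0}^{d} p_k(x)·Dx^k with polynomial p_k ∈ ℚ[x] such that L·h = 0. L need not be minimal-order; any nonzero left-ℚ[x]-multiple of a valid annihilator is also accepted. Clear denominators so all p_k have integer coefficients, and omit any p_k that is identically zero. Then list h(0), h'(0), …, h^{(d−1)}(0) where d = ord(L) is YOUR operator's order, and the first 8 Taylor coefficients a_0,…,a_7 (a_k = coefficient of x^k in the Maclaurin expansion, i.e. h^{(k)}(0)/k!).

L = 64 + 20·Dx^2 + Dx^4  (order 4).
h: a_k = -1, -4, 8, 8/3, -32/3, -8/15, 256/45, 16/315, …
ICs: h(0) = -1, h′(0) = -4, h′′(0) = 16, h′′′(0) = 16.

f: a_k = -1, 0, 8, 0, -32/3, 0, 256/45, 0, …
g: a_k = 0, -4, 0, 8/3, 0, -8/15, 0, 16/315, …
f+g: L₀ = lclm(L_f,L_g), ord ≤ 2+2.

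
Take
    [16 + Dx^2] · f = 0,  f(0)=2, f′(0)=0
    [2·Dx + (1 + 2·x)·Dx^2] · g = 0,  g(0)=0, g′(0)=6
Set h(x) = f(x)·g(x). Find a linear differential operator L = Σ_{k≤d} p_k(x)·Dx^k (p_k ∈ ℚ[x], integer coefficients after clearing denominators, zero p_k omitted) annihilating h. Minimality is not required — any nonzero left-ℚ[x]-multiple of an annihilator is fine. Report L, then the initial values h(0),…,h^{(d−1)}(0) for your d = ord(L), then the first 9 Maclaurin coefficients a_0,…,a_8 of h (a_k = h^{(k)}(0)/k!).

f: a_k = 2, 0, -16, 0, 64/3, 0, -512/45, 0, 1024/315, …
g: a_k = 0, 6, -6, 8, -12, 96/5, -32, 384/7, -96, …
Product ⇒ symmetric product L₀, ord ≤ 4.
L = (2688 + 27648·x + 93184·x^2 + 131072·x^3 + 65536·x^4) + (896 + 5888·x + 12288·x^2 + 8192·x^3)·Dx + (408 + 3712·x + 11904·x^2 + 16384·x^3 + 8192·x^4)·Dx^2 + (56 + 368·x + 768·x^2 + 512·x^3)·Dx^3 + (15 + 124·x + 380·x^2 + 512·x^3 + 256·x^4)·Dx^4  (order 4).
h: a_k = 0, 12, -12, -80, 72, 192/5, 0, -3328/35, 1984/15, …
ICs: h(0) = 0, h′(0) = 12, h′′(0) = -24, h′′′(0) = -480.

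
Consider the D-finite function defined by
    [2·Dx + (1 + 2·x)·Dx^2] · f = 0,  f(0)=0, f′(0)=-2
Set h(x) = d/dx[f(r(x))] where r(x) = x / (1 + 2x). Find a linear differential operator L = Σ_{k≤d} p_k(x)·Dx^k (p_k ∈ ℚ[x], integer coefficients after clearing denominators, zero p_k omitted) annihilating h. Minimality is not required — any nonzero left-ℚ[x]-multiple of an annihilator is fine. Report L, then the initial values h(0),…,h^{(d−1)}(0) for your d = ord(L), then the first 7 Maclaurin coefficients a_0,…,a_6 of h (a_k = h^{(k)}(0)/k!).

f: a_k = 0, -2, 2, -8/3, 4, -32/5, 32/3, …
Change of var in L_f (x↦r) gives L₀.
Differentiate: ansatz ord ≤ ord L₀ ⇒ L.
L = (6 + 16·x) + (1 + 6·x + 8·x^2)·Dx  (order 1).
h: a_k = -2, 12, -56, 240, -992, 4032, -16256, …
ICs: h(0) = -2.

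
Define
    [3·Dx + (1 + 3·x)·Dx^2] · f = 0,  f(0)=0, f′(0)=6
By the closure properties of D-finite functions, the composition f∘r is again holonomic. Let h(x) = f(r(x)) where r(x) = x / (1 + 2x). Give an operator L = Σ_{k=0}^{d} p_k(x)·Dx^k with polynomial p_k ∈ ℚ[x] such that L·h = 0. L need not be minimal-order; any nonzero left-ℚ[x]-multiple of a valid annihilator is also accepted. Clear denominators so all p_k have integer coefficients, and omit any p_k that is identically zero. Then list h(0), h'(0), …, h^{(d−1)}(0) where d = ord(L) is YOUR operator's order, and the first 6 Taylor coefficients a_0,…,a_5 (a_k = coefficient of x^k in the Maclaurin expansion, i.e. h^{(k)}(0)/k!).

f: a_k = 0, 6, -9, 18, -81/2, 486/5, …
h₀=f(r): pull back L_f along r ⇒ L₀.
L = (7 + 20·x)·Dx + (1 + 7·x + 10·x^2)·Dx^2  (order 2).
h: a_k = 0, 6, -21, 78, -609/2, 6186/5, …
ICs: h(0) = 0, h′(0) = 6.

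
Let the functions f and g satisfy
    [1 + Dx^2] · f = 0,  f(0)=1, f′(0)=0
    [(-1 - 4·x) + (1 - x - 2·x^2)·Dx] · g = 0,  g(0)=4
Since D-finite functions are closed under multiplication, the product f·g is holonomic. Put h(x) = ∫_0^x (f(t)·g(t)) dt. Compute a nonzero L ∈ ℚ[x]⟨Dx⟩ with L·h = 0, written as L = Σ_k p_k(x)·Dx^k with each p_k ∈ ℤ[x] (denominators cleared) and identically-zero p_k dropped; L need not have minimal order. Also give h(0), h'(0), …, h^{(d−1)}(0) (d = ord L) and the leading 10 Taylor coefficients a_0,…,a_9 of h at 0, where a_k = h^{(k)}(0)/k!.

L = (3 + x + 2·x^2)·Dx + (2 + 8·x)·Dx^2 + (-1 + x + 2·x^2)·Dx^3  (order 3).
h: a_k = 0, 4, 2, 10/3, 9/2, 229/30, 445/36, 27089/1260, 53789/1440, 6046153/90720, …
ICs: h(0) = 0, h′(0) = 4, h′′(0) = 4.

f: a_k = 1, 0, -1/2, 0, 1/24, 0, -1/720, 0, 1/40320, 0, …
g: a_k = 4, 4, 12, 20, 44, 84, 172, 340, 684, 1364, …
Product ⇒ symmetric product L₀, ord ≤ 2.
h=∫h₀ ⇒ L = L₀·Dx.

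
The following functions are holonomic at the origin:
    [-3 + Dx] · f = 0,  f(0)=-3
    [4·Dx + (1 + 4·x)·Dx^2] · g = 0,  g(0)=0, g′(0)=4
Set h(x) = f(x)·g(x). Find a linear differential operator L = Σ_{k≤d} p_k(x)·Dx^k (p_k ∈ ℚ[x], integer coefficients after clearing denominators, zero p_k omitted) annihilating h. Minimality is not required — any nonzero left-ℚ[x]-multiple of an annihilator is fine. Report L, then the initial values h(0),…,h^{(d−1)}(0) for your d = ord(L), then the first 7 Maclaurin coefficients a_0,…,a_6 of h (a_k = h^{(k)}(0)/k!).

f: a_k = -3, -9, -27/2, -27/2, -81/8, -243/40, -243/80, …
g: a_k = 0, 4, -8, 64/3, -64, 1024/5, -2048/3, …
f·g: L₀ = L_f ⊗_s L_g, ord ≤ 1·2.
L = (-3 + 36·x) + (-2 - 24·x)·Dx + (1 + 4·x)·Dx^2  (order 2).
h: a_k = 0, -12, -12, -46, 54, -2589/10, 1675/2, …
ICs: h(0) = 0, h′(0) = -12.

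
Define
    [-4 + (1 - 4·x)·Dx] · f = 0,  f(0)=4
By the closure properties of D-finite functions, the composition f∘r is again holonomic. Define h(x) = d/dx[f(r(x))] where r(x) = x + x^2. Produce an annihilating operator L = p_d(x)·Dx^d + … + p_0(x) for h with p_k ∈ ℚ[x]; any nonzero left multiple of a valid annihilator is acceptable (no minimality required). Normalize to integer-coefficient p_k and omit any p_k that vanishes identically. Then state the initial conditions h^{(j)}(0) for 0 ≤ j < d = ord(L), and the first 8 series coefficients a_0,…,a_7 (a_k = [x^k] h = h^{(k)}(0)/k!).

f: a_k = 4, 16, 64, 256, 1024, 4096, 16384, 65536, …
Substitute x→r, Dx→(1/r')Dx; clear ⇒ L₀.
h=h₀': d/dx-closure on L₀ ⇒ L.
L = (10 + 24·x + 24·x^2) + (-1 + 2·x + 12·x^2 + 8·x^3)·Dx  (order 1).
h: a_k = 16, 160, 1152, 7424, 44800, 259584, 1462272, 8069120, …
ICs: h(0) = 16.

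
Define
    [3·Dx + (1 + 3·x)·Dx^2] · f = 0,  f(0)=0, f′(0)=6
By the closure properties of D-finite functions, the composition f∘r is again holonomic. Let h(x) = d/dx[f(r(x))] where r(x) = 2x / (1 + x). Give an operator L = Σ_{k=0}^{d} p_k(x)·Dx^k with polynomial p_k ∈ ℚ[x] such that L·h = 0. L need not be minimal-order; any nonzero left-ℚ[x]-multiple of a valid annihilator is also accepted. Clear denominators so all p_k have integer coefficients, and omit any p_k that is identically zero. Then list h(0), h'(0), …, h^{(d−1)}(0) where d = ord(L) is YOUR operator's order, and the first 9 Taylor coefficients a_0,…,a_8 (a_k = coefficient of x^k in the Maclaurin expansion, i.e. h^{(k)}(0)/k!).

f: a_k = 0, 6, -9, 18, -81/2, 486/5, -243, 4374/7, -6561/4, …
f∘r: x↦r, Dx↦Dx/r' in L_f ⇒ L₀.
h=h₀': d/dx-closure on L₀ ⇒ L.
L = (8 + 14·x) + (1 + 8·x + 7·x^2)·Dx  (order 1).
h: a_k = 12, -96, 684, -4800, 33612, -235296, 1647084, -11529600, 80707212, …
ICs: h(0) = 12.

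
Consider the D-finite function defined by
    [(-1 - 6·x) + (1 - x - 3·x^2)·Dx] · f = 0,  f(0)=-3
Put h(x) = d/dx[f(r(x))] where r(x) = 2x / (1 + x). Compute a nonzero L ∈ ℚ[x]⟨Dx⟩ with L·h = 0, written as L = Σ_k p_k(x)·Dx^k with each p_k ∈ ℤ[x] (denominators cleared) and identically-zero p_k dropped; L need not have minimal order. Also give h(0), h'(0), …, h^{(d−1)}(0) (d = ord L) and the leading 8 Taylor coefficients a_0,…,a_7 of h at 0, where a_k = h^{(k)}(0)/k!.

f: a_k = -3, -3, -12, -21, -57, -120, -291, -651, …
L₀ from L_f via x↦r, Dx↦r'^{-1}Dx.
h=h₀': d/dx-closure on L₀ ⇒ L.
L = (14 + 78·x + 546·x^2 + 338·x^3) + (-1 - 14·x + 182·x^3 + 169·x^4)·Dx  (order 1).
h: a_k = -6, -84, -234, -2184, -5070, -42588, -92274, -738192, …
ICs: h(0) = -6.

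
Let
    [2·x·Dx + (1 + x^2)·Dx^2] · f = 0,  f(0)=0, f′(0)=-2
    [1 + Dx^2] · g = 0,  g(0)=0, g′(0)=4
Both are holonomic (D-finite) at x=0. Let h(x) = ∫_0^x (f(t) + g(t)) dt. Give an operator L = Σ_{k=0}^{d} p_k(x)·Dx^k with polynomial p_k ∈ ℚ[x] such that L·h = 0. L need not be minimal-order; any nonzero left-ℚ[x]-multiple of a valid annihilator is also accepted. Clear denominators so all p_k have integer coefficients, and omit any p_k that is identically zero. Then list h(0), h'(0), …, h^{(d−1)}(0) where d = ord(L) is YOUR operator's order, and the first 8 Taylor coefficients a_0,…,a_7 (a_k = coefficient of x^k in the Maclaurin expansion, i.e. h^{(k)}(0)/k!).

f: a_k = 0, -2, 0, 2/3, 0, -2/5, 0, 2/7, …
g: a_k = 0, 4, 0, -2/3, 0, 1/30, 0, -1/1260, …
f+g: L₀ = lclm(L_f,L_g), ord ≤ 2+2.
h=∫h₀ ⇒ L = L₀·Dx.
L = (-22·x + 28·x^3 + 2·x^5)·Dx^2 + (-1 + 7·x^2 + 9·x^4 + x^6)·Dx^3 + (-22·x + 28·x^3 + 2·x^5)·Dx^4 + (-1 + 7·x^2 + 9·x^4 + x^6)·Dx^5  (order 5).
h: a_k = 0, 0, 1, 0, 0, 0, -11/180, 0, …
ICs: h(0) = 0, h′(0) = 0, h′′(0) = 2, h′′′(0) = 0, h′′′′(0) = 0.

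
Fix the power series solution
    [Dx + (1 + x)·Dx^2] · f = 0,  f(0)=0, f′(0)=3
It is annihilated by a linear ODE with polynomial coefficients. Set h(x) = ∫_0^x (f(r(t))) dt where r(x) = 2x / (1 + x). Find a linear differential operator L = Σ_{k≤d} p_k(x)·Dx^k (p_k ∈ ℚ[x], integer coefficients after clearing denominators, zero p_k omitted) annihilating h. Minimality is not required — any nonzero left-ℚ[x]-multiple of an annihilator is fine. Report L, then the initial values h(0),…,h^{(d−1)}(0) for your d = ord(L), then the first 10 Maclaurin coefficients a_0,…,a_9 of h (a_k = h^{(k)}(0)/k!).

L = (4 + 6·x)·Dx^2 + (1 + 4·x + 3·x^2)·Dx^3  (order 3).
h: a_k = 0, 0, 3, -4, 13/2, -12, 121/5, -52, 3279/28, -820/3, …
ICs: h(0) = 0, h′(0) = 0, h′′(0) = 6.

f: a_k = 0, 3, -3/2, 1, -3/4, 3/5, -1/2, 3/7, -3/8, 1/3, …
Substitute x→r, Dx→(1/r')Dx; clear ⇒ L₀.
Integrate: L := L₀·Dx.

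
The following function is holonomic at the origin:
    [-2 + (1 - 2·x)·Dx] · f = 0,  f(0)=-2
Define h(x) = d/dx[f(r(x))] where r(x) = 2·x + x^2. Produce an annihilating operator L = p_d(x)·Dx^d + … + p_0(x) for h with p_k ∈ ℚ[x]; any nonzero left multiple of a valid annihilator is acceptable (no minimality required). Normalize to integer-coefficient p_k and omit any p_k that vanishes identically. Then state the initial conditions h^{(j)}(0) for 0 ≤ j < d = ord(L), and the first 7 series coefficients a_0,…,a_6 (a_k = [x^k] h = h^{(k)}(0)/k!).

f: a_k = -2, -4, -8, -16, -32, -64, -128, …
Substitute x→r, Dx→(1/r')Dx; clear ⇒ L₀.
Derive L from L₀ (diff closure).
L = (9 + 12·x + 6·x^2) + (-1 + 3·x + 6·x^2 + 2·x^3)·Dx  (order 1).
h: a_k = -8, -72, -480, -2848, -15840, -84576, -439040, …
ICs: h(0) = -8.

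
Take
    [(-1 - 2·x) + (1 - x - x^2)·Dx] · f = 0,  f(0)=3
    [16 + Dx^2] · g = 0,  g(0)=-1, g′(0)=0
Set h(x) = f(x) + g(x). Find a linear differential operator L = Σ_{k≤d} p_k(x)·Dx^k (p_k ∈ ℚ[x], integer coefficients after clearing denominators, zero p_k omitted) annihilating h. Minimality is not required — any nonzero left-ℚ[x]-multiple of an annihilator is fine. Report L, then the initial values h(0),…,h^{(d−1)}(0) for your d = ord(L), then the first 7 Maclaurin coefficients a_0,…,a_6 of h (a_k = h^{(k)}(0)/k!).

L = (272 + 384·x - 352·x^2 + 192·x^3 + 640·x^4 + 256·x^5) + (-160 + 368·x + 32·x^2 - 544·x^3 + 48·x^4 + 384·x^5 + 128·x^6)·Dx + (17 + 24·x - 22·x^2 + 12·x^3 + 40·x^4 + 16·x^5)·Dx^2 + (-10 + 23·x + 2·x^2 - 34·x^3 + 3·x^4 + 24·x^5 + 8·x^6)·Dx^3  (order 3).
h: a_k = 2, 3, 14, 9, 13/3, 24, 2011/45, …
ICs: h(0) = 2, h′(0) = 3, h′′(0) = 28.

f: a_k = 3, 3, 6, 9, 15, 24, 39, …
g: a_k = -1, 0, 8, 0, -32/3, 0, 256/45, …
h₀=f+g: left-lcm gives L₀, ord ≤ 3.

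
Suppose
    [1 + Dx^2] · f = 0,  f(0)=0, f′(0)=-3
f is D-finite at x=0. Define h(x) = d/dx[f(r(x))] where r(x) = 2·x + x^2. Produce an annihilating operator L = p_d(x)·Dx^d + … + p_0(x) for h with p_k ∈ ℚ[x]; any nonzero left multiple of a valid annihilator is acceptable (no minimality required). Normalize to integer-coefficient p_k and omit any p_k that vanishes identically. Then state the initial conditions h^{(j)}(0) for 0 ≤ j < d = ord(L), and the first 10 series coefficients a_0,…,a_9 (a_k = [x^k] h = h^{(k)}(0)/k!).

f: a_k = 0, -3, 0, 1/2, 0, -1/40, 0, 1/1680, 0, -1/120960, …
Substitute x→r, Dx→(1/r')Dx; clear ⇒ L₀.
Derive L from L₀ (diff closure).
L = (7 + 16·x + 24·x^2 + 16·x^3 + 4·x^4) + (-3 - 3·x)·Dx + (1 + 2·x + x^2)·Dx^2  (order 2).
h: a_k = -6, -6, 12, 24, 11, -9, -202/15, -88/15, 551/420, 81/28, …
ICs: h(0) = -6, h′(0) = -6.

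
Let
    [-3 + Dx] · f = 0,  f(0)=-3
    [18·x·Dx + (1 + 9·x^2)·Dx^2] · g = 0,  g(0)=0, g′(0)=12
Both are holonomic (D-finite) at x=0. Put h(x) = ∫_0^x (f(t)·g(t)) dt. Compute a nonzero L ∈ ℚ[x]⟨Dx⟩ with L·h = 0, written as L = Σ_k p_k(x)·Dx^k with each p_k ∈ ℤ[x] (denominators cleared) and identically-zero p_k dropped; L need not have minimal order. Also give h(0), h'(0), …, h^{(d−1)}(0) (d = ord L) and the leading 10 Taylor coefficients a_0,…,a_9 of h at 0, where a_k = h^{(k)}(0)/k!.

L = (9 - 54·x + 81·x^2)·Dx + (-6 + 18·x - 54·x^2)·Dx^2 + (1 + 9·x^2)·Dx^3  (order 3).
h: a_k = 0, 0, -18, -36, -27/2, 162/5, -729/20, -2673/14, 203391/1120, 27459/28, …
ICs: h(0) = 0, h′(0) = 0, h′′(0) = -36.

f: a_k = -3, -9, -27/2, -27/2, -81/8, -243/40, -243/80, -729/560, -2187/4480, -729/4480, …
g: a_k = 0, 12, 0, -36, 0, 972/5, 0, -8748/7, 0, 8748, …
h₀=f·g: eliminate ⇒ L₀, order ≤ 1·2.
∫: right-multiply L₀ by Dx.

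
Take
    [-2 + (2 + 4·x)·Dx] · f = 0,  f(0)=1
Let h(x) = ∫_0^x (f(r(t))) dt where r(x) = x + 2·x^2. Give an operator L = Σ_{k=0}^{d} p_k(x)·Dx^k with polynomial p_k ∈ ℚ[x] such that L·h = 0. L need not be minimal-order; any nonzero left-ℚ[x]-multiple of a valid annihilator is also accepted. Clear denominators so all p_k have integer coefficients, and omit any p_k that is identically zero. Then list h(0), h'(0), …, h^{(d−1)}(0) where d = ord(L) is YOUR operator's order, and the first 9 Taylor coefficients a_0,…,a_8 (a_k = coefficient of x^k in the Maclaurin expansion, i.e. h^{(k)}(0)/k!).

f: a_k = 1, 1, -1/2, 1/2, -5/8, 7/8, -21/16, 33/16, -429/128, …
Substitute x→r, Dx→(1/r')Dx; clear ⇒ L₀.
h=∫h₀ ⇒ L = L₀·Dx.
L = (-1 - 4·x)·Dx + (1 + 2·x + 4·x^2)·Dx^2  (order 2).
h: a_k = 0, 1, 1/2, 1/2, -3/8, 3/40, 5/16, -57/112, 21/128, …
ICs: h(0) = 0, h′(0) = 1.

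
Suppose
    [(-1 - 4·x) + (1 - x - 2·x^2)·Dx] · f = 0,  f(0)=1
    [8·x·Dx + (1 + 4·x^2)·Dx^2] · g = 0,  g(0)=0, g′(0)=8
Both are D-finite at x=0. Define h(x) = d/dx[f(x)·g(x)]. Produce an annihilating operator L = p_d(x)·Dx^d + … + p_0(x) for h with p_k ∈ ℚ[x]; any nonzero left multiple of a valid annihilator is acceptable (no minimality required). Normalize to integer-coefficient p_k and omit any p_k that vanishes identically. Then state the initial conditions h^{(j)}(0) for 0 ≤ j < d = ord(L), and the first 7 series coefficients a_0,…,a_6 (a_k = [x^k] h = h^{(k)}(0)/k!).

L = (288·x^2 + 384·x^3 + 1152·x^4) + (5 + 24·x + 36·x^2 + 128·x^3 + 384·x^4 + 768·x^5)·Dx + (-1 - x - 12·x^2 + 12·x^3 - 8·x^4 + 64·x^5 + 96·x^6)·Dx^2  (order 2).
h: a_k = 8, 16, 40, 352/3, 408, 4208/5, 24184/15, …
ICs: h(0) = 8, h′(0) = 16.

f: a_k = 1, 1, 3, 5, 11, 21, 43, …
g: a_k = 0, 8, 0, -32/3, 0, 128/5, 0, …
Sym-product of L_f,L_g gives L₀ (≤ ord 2).
Differentiate: ansatz ord ≤ ord L₀ ⇒ L.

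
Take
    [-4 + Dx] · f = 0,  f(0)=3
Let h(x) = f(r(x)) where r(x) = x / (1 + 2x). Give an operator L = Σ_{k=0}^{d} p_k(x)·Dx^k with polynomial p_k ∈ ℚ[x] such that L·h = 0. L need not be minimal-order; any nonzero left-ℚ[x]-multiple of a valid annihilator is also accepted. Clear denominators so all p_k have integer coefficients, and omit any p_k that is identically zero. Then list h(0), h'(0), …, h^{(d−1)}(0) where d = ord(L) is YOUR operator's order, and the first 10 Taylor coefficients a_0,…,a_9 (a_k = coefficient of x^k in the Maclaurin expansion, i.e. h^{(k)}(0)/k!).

f: a_k = 3, 12, 24, 32, 32, 128/5, 256/15, 1024/105, 512/105, 2048/945, …
h₀=f(r): pull back L_f along r ⇒ L₀.
L = -4 + (1 + 4·x + 4·x^2)·Dx  (order 1).
h: a_k = 3, 12, 0, -16, 32, -192/5, 256/15, 1280/21, -8192/35, 72704/135, …
ICs: h(0) = 3.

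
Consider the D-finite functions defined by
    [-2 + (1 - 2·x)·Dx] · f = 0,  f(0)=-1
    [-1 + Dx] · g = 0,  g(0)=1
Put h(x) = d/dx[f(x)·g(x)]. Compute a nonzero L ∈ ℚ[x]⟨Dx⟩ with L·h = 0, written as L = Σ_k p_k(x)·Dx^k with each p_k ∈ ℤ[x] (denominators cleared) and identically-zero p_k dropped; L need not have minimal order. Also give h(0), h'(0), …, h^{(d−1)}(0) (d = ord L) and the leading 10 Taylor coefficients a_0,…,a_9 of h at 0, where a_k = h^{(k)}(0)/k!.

L = (13 - 12·x + 4·x^2) + (-3 + 8·x - 4·x^2)·Dx  (order 1).
h: a_k = -3, -13, -79/2, -211/2, -6331/24, -75973/120, -354541/240, -17017969/5040, -306323443/40320, -2042156287/120960, …
ICs: h(0) = -3.

f: a_k = -1, -2, -4, -8, -16, -32, -64, -128, -256, -512, …
g: a_k = 1, 1, 1/2, 1/6, 1/24, 1/120, 1/720, 1/5040, 1/40320, 1/362880, …
L₀ := L_f ⊗_s L_g (sym. prod.), ord ≤ 1.
Derive L from L₀ (diff closure).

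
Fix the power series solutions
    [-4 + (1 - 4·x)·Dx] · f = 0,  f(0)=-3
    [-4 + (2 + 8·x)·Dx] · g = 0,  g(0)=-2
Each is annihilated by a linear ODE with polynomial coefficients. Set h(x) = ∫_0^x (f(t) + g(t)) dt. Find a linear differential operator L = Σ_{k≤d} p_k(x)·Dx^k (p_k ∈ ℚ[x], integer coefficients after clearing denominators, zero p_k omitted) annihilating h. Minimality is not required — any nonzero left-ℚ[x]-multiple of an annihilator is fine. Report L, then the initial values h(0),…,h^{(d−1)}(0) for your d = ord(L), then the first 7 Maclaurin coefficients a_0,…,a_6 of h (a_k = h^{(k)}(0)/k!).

L = (-40 - 96·x)·Dx + (18 + 112·x + 288·x^2)·Dx^2 + (-1 - 12·x + 16·x^2 + 192·x^3)·Dx^3  (order 3).
h: a_k = 0, -5, -8, -44/3, -50, -748/5, -1564/3, …
ICs: h(0) = 0, h′(0) = -5, h′′(0) = -16.

f: a_k = -3, -12, -48, -192, -768, -3072, -12288, …
g: a_k = -2, -4, 4, -8, 20, -56, 168, …
Weyl lclm of L_f,L_g ⇒ L₀ (ord ≤ 2).
h=∫h₀ ⇒ L = L₀·Dx.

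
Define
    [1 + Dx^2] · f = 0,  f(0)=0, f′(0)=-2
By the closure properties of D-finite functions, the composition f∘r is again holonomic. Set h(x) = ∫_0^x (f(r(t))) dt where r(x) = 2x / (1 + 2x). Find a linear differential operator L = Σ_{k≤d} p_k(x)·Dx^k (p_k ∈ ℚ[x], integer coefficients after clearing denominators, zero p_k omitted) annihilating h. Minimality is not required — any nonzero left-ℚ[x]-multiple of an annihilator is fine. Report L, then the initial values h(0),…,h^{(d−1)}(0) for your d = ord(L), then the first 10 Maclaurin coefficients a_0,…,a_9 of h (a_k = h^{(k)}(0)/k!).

f: a_k = 0, -2, 0, 1/3, 0, -1/60, 0, 1/2520, 0, -1/181440, …
Change of var in L_f (x↦r) gives L₀.
Integrate: L := L₀·Dx.
L = 4·Dx + (4 + 24·x + 48·x^2 + 32·x^3)·Dx^2 + (1 + 8·x + 24·x^2 + 32·x^3 + 16·x^4)·Dx^3  (order 3).
h: a_k = 0, 0, -2, 8/3, -10/3, 16/5, -4/45, -80/7, 13862/315, -50912/405, …
ICs: h(0) = 0, h′(0) = 0, h′′(0) = -4.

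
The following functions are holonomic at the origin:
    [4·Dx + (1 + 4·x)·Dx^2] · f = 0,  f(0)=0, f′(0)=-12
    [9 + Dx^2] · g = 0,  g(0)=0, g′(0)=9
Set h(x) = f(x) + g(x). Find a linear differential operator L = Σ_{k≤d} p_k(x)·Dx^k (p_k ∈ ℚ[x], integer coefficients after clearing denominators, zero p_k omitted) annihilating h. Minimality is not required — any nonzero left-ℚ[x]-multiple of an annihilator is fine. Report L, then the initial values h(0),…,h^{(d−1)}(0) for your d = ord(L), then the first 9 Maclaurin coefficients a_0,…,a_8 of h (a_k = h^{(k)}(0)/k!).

L = (3780 + 2592·x + 5184·x^2)·Dx + (369 + 2124·x + 3888·x^2 + 5184·x^3)·Dx^2 + (420 + 288·x + 576·x^2)·Dx^3 + (41 + 236·x + 432·x^2 + 576·x^3)·Dx^4  (order 4).
h: a_k = 0, -3, 24, -155/2, 192, -24333/40, 2048, -3932889/560, 24576, …
ICs: h(0) = 0, h′(0) = -3, h′′(0) = 48, h′′′(0) = -465.

f: a_k = 0, -12, 24, -64, 192, -3072/5, 2048, -49152/7, 24576, …
g: a_k = 0, 9, 0, -27/2, 0, 243/40, 0, -729/560, 0, …
Sum ⇒ L₀ = lclm(L_f,L_g) in ℚ(x)⟨Dx⟩.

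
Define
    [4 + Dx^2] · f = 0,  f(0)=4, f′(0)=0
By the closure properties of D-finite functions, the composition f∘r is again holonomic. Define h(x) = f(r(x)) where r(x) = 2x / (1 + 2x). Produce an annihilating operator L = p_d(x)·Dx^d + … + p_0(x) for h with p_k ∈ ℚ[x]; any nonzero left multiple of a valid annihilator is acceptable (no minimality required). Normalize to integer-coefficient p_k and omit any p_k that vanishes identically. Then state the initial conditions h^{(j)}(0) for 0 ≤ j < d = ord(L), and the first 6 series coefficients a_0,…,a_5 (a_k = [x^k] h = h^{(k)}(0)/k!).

L = 16 + (4 + 24·x + 48·x^2 + 32·x^3)·Dx + (1 + 8·x + 24·x^2 + 32·x^3 + 16·x^4)·Dx^2  (order 2).
h: a_k = 4, 0, -32, 128, -1024/3, 2048/3, …
ICs: h(0) = 4, h′(0) = 0.

f: a_k = 4, 0, -8, 0, 8/3, 0, …
f∘r: x↦r, Dx↦Dx/r' in L_f ⇒ L₀.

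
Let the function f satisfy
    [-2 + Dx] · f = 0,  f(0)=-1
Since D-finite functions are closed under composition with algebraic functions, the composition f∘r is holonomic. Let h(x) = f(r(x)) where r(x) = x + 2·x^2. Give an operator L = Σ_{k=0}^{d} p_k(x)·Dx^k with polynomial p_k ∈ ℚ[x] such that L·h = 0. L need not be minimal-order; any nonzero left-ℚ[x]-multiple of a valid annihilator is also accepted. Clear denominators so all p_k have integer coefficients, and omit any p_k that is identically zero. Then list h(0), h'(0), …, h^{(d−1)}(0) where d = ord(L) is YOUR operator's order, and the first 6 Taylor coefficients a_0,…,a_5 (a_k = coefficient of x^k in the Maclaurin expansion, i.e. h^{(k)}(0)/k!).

f: a_k = -1, -2, -2, -4/3, -2/3, -4/15, …
Substitute x→r, Dx→(1/r')Dx; clear ⇒ L₀.
L = (-2 - 8·x) + Dx  (order 1).
h: a_k = -1, -2, -6, -28/3, -50/3, -108/5, …
ICs: h(0) = -1.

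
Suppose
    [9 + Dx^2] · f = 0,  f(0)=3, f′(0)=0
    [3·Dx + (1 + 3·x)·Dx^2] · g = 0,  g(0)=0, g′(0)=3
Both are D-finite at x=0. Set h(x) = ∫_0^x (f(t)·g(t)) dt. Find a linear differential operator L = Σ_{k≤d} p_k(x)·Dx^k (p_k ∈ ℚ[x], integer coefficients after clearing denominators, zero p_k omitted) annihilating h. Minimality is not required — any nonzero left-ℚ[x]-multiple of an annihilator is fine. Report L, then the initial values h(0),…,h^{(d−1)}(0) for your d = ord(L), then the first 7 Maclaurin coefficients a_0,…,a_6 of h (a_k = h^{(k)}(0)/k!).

f: a_k = 3, 0, -27/2, 0, 81/8, 0, -243/80, …
g: a_k = 0, 3, -9/2, 9, -81/4, 243/5, -243/2, …
h₀=f·g: eliminate ⇒ L₀, order ≤ 2·2.
∫: right-multiply L₀ by Dx.
L = (-81 + 486·x + 4617·x^2 + 11664·x^3 + 8748·x^4)·Dx + (36 + 540·x + 1944·x^2 + 1944·x^3)·Dx^2 + (180·x + 1134·x^2 + 2592·x^3 + 1944·x^4)·Dx^3 + (4 + 60·x + 216·x^2 + 216·x^3)·Dx^4 + (1 + 14·x + 69·x^2 + 144·x^3 + 108·x^4)·Dx^5  (order 5).
h: a_k = 0, 0, 9/2, -9/2, -27/8, 0, 729/80, …
ICs: h(0) = 0, h′(0) = 0, h′′(0) = 9, h′′′(0) = -27, h′′′′(0) = -81.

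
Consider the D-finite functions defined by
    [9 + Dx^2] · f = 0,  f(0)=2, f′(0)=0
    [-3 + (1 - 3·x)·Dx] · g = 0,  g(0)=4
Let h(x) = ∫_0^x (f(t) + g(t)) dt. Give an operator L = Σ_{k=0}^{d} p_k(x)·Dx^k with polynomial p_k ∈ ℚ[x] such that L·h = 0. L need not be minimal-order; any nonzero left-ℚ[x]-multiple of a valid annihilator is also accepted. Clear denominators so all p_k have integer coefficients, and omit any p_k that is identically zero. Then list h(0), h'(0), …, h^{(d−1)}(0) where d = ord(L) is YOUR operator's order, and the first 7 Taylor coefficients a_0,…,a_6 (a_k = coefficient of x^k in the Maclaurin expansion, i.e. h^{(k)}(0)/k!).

f: a_k = 2, 0, -9, 0, 27/4, 0, -81/40, …
g: a_k = 4, 12, 36, 108, 324, 972, 2916, …
Sum ⇒ L₀ = lclm(L_f,L_g) in ℚ(x)⟨Dx⟩.
Integrate: L := L₀·Dx.
L = (-63 + 54·x - 81·x^2)·Dx + (9 - 45·x + 81·x^2 - 81·x^3)·Dx^2 + (-7 + 6·x - 9·x^2)·Dx^3 + (1 - 5·x + 9·x^2 - 9·x^3)·Dx^4  (order 4).
h: a_k = 0, 6, 6, 9, 27, 1323/20, 162, …
ICs: h(0) = 0, h′(0) = 6, h′′(0) = 12, h′′′(0) = 54.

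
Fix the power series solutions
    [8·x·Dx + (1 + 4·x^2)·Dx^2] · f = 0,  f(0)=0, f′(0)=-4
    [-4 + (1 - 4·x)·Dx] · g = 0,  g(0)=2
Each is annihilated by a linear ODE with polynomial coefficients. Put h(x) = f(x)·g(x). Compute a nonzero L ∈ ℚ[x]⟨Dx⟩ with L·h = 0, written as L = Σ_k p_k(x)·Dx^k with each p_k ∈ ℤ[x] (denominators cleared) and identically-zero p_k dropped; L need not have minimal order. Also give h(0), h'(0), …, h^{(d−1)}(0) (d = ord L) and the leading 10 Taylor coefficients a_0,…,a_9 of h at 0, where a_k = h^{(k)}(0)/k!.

L = 32·x + (8 - 8·x + 64·x^2)·Dx + (-1 + 4·x - 4·x^2 + 16·x^3)·Dx^2  (order 2).
h: a_k = 0, -8, -32, -352/3, -1408/3, -28544/15, -114176/15, -3189248/105, -12756992/105, -153155584/315, …
ICs: h(0) = 0, h′(0) = -8.

f: a_k = 0, -4, 0, 16/3, 0, -64/5, 0, 256/7, 0, -1024/9, …
g: a_k = 2, 8, 32, 128, 512, 2048, 8192, 32768, 131072, 524288, …
Product ⇒ symmetric product L₀, ord ≤ 2.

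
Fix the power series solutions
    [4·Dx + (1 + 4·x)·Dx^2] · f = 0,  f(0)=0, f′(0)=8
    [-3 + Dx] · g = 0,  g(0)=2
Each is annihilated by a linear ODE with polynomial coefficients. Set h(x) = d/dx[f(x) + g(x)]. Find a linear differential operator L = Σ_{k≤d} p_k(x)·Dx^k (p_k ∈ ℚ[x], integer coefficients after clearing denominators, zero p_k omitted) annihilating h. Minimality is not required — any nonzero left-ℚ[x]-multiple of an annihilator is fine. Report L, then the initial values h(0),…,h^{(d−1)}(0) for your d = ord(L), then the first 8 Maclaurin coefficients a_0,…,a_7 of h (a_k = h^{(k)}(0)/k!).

f: a_k = 0, 8, -16, 128/3, -128, 2048/5, -4096/3, 32768/7, …
g: a_k = 2, 6, 9, 9, 27/4, 81/20, 81/40, 243/280, …
f+g: L₀ = lclm(L_f,L_g), ord ≤ 2+1.
Differentiate: ansatz ord ≤ ord L₀ ⇒ L.
L = (-132 - 144·x) + (23 - 72·x - 144·x^2)·Dx + (7 + 40·x + 48·x^2)·Dx^2  (order 2).
h: a_k = 14, -14, 155, -485, 8273/4, -163597/20, 1310963/40, -36699431/280, …
ICs: h(0) = 14, h′(0) = -14.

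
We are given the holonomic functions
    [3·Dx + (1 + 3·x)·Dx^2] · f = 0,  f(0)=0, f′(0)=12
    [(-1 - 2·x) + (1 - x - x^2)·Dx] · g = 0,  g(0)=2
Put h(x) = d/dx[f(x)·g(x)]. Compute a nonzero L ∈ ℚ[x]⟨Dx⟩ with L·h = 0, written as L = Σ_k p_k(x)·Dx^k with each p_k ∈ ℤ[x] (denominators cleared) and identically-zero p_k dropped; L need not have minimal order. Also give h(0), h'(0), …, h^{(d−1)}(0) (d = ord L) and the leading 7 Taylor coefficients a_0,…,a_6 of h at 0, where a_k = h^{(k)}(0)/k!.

L = (102 + 270·x + 324·x^2) + (-3 + 93·x + 324·x^2 + 252·x^3)·Dx + (-5 - 22·x - 4·x^2 + 63·x^3 + 36·x^4)·Dx^2  (order 2).
h: a_k = 24, -24, 252, -360, 1914, -20376/5, 77106/5, …
ICs: h(0) = 24, h′(0) = -24.

f: a_k = 0, 12, -18, 36, -81, 972/5, -486, …
g: a_k = 2, 2, 4, 6, 10, 16, 26, …
h₀=f·g: eliminate ⇒ L₀, order ≤ 2·1.
Differentiate: ansatz ord ≤ ord L₀ ⇒ L.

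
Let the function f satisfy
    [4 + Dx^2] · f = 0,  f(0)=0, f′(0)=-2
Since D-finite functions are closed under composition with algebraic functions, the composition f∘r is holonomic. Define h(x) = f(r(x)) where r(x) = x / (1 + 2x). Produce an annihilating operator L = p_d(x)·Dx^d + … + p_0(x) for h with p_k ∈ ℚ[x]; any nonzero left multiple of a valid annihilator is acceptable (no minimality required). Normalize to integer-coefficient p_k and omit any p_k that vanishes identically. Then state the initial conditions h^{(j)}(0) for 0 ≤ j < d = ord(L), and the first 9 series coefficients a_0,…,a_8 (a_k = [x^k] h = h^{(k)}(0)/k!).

f: a_k = 0, -2, 0, 4/3, 0, -4/15, 0, 8/315, 0, …
h₀=f(r): pull back L_f along r ⇒ L₀.
L = 4 + (4 + 24·x + 48·x^2 + 32·x^3)·Dx + (1 + 8·x + 24·x^2 + 32·x^3 + 16·x^4)·Dx^2  (order 2).
h: a_k = 0, -2, 4, -20/3, 8, -4/15, -40, 55448/315, -25456/45, …
ICs: h(0) = 0, h′(0) = -2.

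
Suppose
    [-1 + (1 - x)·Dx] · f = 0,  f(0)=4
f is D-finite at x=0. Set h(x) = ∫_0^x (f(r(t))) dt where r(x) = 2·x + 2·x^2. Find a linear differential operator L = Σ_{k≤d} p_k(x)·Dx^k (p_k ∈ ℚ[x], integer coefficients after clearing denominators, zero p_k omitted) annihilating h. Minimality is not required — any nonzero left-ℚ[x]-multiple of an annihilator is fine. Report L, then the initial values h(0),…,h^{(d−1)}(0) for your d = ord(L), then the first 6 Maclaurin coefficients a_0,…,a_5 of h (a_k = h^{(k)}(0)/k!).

f: a_k = 4, 4, 4, 4, 4, 4, …
Change of var in L_f (x↦r) gives L₀.
Integrate: L := L₀·Dx.
L = (2 + 4·x)·Dx + (-1 + 2·x + 2·x^2)·Dx^2  (order 2).
h: a_k = 0, 4, 4, 8, 16, 176/5, …
ICs: h(0) = 0, h′(0) = 4.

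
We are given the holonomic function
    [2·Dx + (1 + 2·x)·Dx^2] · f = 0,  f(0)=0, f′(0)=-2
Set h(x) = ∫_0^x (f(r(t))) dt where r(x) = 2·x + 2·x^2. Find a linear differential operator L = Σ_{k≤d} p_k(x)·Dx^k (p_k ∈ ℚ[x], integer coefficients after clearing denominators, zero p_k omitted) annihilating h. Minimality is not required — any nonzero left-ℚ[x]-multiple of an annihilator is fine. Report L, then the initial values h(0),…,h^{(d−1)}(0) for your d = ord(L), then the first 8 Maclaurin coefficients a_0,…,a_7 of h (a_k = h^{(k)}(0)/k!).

f: a_k = 0, -2, 2, -8/3, 4, -32/5, 32/3, -128/7, …
f∘r: x↦r, Dx↦Dx/r' in L_f ⇒ L₀.
Integrate: L := L₀·Dx.
L = 2·Dx^2 + (1 + 2·x)·Dx^3  (order 3).
h: a_k = 0, 0, -2, 4/3, -4/3, 8/5, -32/15, 64/21, …
ICs: h(0) = 0, h′(0) = 0, h′′(0) = -4.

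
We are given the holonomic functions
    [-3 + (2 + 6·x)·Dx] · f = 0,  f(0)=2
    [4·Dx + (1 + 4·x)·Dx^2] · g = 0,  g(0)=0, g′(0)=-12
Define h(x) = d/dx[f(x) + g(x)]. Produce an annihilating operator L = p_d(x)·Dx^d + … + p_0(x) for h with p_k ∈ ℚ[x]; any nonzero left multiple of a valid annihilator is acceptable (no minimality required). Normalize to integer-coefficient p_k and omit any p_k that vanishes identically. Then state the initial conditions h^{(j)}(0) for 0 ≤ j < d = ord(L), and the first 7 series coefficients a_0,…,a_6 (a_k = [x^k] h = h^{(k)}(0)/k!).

f: a_k = 2, 3, -9/4, 27/8, -405/64, 1701/128, -15309/512, …
g: a_k = 0, -12, 24, -64, 192, -3072/5, 2048, …
L₀ := lclm(L_f,L_g); ord L₀ ≤ 1+2.
Differentiate: ansatz ord ≤ ord L₀ ⇒ L.
L = (84 + 144·x) + (101 + 552·x + 720·x^2)·Dx + (10 + 94·x + 288·x^2 + 288·x^3)·Dx^2  (order 2).
h: a_k = -9, 87/2, -1455/8, 11883/16, -384711/128, 3099801/256, -49826451/1024, …
ICs: h(0) = -9, h′(0) = 87/2.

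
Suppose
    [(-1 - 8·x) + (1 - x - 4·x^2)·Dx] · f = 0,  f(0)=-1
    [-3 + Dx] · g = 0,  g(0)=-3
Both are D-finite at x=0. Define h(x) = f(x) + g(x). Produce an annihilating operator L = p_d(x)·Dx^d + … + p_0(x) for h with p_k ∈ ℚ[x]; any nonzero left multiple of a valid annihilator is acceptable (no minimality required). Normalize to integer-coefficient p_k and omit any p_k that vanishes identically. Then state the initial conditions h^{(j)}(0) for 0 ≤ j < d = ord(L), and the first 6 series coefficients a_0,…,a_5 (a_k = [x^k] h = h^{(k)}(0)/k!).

L = (-21 - 9·x - 396·x^2 - 288·x^3) + (1 + 42·x + 159·x^2 - 72·x^3 - 144·x^4)·Dx + (2 - 13·x - 9·x^2 + 56·x^3 + 48·x^4)·Dx^2  (order 2).
h: a_k = -4, -10, -37/2, -45/2, -313/8, -2843/40, …
ICs: h(0) = -4, h′(0) = -10.

f: a_k = -1, -1, -5, -9, -29, -65, …
g: a_k = -3, -9, -27/2, -27/2, -81/8, -243/40, …
Sum ⇒ L₀ = lclm(L_f,L_g) in ℚ(x)⟨Dx⟩.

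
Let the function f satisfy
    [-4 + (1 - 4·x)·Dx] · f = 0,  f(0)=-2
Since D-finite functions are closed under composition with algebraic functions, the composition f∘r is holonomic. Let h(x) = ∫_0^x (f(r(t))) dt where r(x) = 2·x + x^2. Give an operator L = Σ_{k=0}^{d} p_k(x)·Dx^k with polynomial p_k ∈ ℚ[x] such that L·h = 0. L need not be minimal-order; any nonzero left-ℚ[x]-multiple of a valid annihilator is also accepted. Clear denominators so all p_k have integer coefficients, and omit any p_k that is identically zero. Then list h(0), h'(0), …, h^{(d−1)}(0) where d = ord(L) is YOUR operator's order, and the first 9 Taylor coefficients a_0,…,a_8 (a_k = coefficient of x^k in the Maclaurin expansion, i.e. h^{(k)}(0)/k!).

L = (8 + 8·x)·Dx + (-1 + 8·x + 4·x^2)·Dx^2  (order 2).
h: a_k = 0, -2, -8, -136/3, -288, -1952, -41344/3, -700544/7, -741888, …
ICs: h(0) = 0, h′(0) = -2.

f: a_k = -2, -8, -32, -128, -512, -2048, -8192, -32768, -131072, …
f∘r: x↦r, Dx↦Dx/r' in L_f ⇒ L₀.
h=∫h₀ ⇒ L = L₀·Dx.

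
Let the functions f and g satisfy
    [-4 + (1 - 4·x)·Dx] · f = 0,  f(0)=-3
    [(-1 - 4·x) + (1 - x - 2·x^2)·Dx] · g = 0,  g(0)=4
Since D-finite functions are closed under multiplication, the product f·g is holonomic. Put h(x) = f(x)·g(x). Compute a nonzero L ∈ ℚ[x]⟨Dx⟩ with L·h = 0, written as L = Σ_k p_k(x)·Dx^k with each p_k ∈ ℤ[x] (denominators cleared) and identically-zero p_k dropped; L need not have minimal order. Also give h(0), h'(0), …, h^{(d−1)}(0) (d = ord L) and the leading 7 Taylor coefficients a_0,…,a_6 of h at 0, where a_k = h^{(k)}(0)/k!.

L = (-5 + 4·x + 24·x^2) + (1 - 5·x + 2·x^2 + 8·x^3)·Dx  (order 1).
h: a_k = -12, -60, -276, -1164, -4788, -19404, -78132, …
ICs: h(0) = -12.

f: a_k = -3, -12, -48, -192, -768, -3072, -12288, …
g: a_k = 4, 4, 12, 20, 44, 84, 172, …
Sym-product of L_f,L_g gives L₀ (≤ ord 1).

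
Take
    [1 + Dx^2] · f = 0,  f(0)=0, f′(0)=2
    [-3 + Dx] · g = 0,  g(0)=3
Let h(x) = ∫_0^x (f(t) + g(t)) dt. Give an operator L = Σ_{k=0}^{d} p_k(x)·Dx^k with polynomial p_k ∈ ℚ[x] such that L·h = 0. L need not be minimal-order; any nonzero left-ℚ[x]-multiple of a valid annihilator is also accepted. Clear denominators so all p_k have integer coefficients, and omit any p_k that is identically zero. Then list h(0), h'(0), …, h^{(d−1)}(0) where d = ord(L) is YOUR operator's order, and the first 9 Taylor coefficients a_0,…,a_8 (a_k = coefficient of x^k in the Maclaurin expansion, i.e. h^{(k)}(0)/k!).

f: a_k = 0, 2, 0, -1/3, 0, 1/60, 0, -1/2520, 0, …
g: a_k = 3, 9, 27/2, 27/2, 81/8, 243/40, 243/80, 729/560, 2187/4480, …
L₀ := lclm(L_f,L_g); ord L₀ ≤ 2+1.
h=∫h₀ ⇒ L = L₀·Dx.
L = -3·Dx + Dx^2 - 3·Dx^3 + Dx^4  (order 4).
h: a_k = 0, 3, 11/2, 9/2, 79/24, 81/40, 731/720, 243/560, 937/5760, …
ICs: h(0) = 0, h′(0) = 3, h′′(0) = 11, h′′′(0) = 27.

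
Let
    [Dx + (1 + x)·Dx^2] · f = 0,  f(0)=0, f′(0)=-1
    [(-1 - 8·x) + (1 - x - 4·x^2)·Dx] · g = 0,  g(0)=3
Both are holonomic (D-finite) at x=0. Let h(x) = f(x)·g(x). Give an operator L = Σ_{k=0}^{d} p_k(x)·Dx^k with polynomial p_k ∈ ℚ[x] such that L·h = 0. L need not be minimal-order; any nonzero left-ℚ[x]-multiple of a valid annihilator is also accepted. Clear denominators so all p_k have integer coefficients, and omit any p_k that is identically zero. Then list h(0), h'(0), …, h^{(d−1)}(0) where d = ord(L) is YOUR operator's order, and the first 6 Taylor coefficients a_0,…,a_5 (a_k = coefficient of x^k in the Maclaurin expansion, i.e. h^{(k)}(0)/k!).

L = (9 + 16·x) + (1 + 19·x + 20·x^2)·Dx + (-1 + 5·x^2 + 4·x^3)·Dx^2  (order 2).
h: a_k = 0, -3, -3/2, -29/2, -79/4, -1567/20, …
ICs: h(0) = 0, h′(0) = -3.

f: a_k = 0, -1, 1/2, -1/3, 1/4, -1/5, …
g: a_k = 3, 3, 15, 27, 87, 195, …
h₀=f·g: eliminate ⇒ L₀, order ≤ 2·1.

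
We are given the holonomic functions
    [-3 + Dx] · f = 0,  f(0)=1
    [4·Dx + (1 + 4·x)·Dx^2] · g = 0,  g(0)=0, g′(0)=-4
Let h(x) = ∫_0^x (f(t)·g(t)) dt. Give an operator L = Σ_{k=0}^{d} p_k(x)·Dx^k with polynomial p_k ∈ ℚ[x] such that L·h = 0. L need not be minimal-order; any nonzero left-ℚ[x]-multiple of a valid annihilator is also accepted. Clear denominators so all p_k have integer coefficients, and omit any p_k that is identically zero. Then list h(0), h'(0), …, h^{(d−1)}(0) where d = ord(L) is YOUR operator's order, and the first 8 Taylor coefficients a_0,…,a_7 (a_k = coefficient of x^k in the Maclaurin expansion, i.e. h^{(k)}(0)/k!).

f: a_k = 1, 3, 9/2, 9/2, 27/8, 81/40, 81/80, 243/560, …
g: a_k = 0, -4, 8, -64/3, 64, -1024/5, 2048/3, -16384/7, …
f·g: L₀ = L_f ⊗_s L_g, ord ≤ 1·2.
h=∫h₀ ⇒ L = L₀·Dx.
L = (-3 + 36·x)·Dx + (-2 - 24·x)·Dx^2 + (1 + 4·x)·Dx^3  (order 3).
h: a_k = 0, 0, -2, -4/3, -23/6, 18/5, -863/60, 1675/42, …
ICs: h(0) = 0, h′(0) = 0, h′′(0) = -4.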